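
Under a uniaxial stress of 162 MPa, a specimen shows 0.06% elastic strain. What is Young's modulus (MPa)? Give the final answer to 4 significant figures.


E = sigma / epsilon
epsilon = 0.06% = 6e-04
E = 162 / 6e-04
E = 270000 MPa


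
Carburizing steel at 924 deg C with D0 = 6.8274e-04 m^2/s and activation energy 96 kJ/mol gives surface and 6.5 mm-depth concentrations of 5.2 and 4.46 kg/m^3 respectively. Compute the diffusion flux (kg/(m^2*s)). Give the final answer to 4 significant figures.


Step 1: D = D0 * exp(-Qd/(R*T))
T = 924 + 273.15 = 1197.15 K
D = 6.8274e-04 * exp(-96e3 / (8.314 * 1197.15)) = 4.41962e-08 m^2/s
Step 2: J = D * (C1 - C2) / dx
J = 4.41962e-08 * (5.2 - 4.46) / 6.5e-03
J = 5.032e-06 kg/(m^2*s)


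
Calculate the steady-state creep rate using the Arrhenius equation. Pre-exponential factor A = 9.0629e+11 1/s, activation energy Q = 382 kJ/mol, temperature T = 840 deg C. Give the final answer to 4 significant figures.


rate = A * exp(-Q / (R*T))
T = 840 + 273.15 = 1113.15 K
rate = 9.0629e+11 * exp(-382e3 / (8.314 * 1113.15))
rate = 1.075e-06 1/s


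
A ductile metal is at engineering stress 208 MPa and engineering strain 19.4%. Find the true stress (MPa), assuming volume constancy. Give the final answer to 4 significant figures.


sigma_true = sigma_eng * (1 + epsilon_eng)
sigma_true = 208 * (1 + 0.194)
sigma_true = 248.4 MPa


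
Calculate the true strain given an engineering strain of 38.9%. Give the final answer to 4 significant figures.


epsilon_true = ln(1 + epsilon_eng)
epsilon_true = ln(1 + 0.389)
epsilon_true = 0.3286


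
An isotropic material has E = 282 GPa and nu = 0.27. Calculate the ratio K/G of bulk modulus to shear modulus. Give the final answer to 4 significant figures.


G = E / (2*(1+nu))
G = 282 / (2*(1+0.27)) = 111.024 GPa
K = E / (3*(1-2*nu))
K = 282 / (3*(1-2*0.27)) = 204.348 GPa
K/G = 204.348 / 111.024 = 1.841


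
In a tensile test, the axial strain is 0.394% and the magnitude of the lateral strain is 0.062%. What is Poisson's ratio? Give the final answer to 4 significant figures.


nu = -epsilon_lat / epsilon_axial
Lateral strain is contraction (negative), so using magnitudes:
nu = 0.062 / 0.394
nu = 0.1574


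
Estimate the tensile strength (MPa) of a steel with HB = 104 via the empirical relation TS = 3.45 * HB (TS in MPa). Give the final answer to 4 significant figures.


TS (MPa) = 3.45 * HB
TS = 3.45 * 104
TS = 358.8 MPa


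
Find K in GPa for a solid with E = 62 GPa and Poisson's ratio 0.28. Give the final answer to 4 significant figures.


K = E / (3*(1-2*nu))
K = 62 / (3*(1-2*0.28))
K = 46.97 GPa


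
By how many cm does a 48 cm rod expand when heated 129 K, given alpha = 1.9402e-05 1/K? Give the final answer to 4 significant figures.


dL = L0 * alpha * dT
dL = 48 * 1.9402e-05 * 129
dL = 0.1201 cm


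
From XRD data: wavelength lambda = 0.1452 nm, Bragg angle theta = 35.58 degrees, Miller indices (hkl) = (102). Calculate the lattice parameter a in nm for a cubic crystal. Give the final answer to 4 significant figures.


d = lambda / (2*sin(theta))
d = 0.1452 / (2*sin(35.58 deg))
d = 0.124777 nm
a = d * sqrt(h^2+k^2+l^2) = 0.124777 * sqrt(5)
a = 0.279 nm


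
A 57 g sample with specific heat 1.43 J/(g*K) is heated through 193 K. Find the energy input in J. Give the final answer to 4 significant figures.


Q = m * cp * dT
Q = 57 * 1.43 * 193
Q = 15730 J


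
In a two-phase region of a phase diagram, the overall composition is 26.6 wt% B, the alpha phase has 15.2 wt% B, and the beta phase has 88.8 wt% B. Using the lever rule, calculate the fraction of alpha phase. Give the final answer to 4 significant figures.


f_alpha = (C_beta - C0) / (C_beta - C_alpha)
f_alpha = (88.8 - 26.6) / (88.8 - 15.2)
f_alpha = 0.8451


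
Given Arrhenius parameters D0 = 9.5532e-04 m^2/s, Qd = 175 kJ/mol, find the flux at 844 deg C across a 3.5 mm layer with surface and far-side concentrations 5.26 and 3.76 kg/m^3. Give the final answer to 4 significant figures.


Step 1: D = D0 * exp(-Qd/(R*T))
T = 844 + 273.15 = 1117.15 K
D = 9.5532e-04 * exp(-175e3 / (8.314 * 1117.15)) = 6.27147e-12 m^2/s
Step 2: J = D * (C1 - C2) / dx
J = 6.27147e-12 * (5.26 - 3.76) / 3.5e-03
J = 2.688e-09 kg/(m^2*s)


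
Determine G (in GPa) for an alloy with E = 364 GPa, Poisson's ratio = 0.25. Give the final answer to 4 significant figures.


G = E / (2*(1+nu))
G = 364 / (2*(1+0.25))
G = 145.6 GPa


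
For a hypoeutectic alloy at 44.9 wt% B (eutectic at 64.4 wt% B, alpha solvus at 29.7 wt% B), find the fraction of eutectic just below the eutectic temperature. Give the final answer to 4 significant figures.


f_primary = (C_e - C0) / (C_e - C_alpha_max)
f_primary = (64.4 - 44.9) / (64.4 - 29.7)
f_primary = 0.56196
f_eutectic = 1 - 0.56196 = 0.438


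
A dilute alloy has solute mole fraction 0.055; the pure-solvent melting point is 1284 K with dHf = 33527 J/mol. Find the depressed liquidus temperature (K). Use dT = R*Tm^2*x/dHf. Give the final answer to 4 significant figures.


dT = R*Tm^2*x / dHf
dT = 8.314 * 1284^2 * 0.055 / 33527
dT = 22.4858 K
T_new = 1284 - 22.4858 = 1262 K


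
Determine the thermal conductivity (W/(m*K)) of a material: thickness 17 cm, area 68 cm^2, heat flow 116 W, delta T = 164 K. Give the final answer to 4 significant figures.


k = Q*L / (A*dT)
L = 0.17 m, A = 6.8e-03 m^2
k = 116 * 0.17 / (6.8e-03 * 164)
k = 17.68 W/(m*K)


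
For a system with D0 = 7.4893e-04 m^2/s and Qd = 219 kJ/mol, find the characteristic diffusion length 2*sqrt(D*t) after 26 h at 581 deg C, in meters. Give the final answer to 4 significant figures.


Step 1: D = D0 * exp(-Qd/(R*T))
T = 854.15 K
D = 7.4893e-04 * exp(-219e3 / (8.314 * 854.15)) = 3.02862e-17 m^2/s
Step 2: L = 2*sqrt(D*t)
t = 26 h = 93600 s
L = 2*sqrt(3.02862e-17 * 93600) = 3.367e-06 m


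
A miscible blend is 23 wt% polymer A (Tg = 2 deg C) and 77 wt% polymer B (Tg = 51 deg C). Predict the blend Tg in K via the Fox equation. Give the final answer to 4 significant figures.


1/Tg = w1/Tg1 + w2/Tg2 (in Kelvin)
Tg1 = 275.15 K, Tg2 = 324.15 K
1/Tg = 0.23/275.15 + 0.77/324.15
Tg = 311.4 K


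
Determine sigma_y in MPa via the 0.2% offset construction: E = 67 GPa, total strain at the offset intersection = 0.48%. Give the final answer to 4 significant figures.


Offset strain = 0.002
Elastic strain at yield = total_strain - offset = 4.8e-03 - 0.002 = 2.8e-03
sigma_y = E * elastic_strain = 67000 * 2.8e-03
sigma_y = 187.6 MPa


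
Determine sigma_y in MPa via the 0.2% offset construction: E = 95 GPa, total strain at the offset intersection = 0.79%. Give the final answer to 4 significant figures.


Offset strain = 0.002
Elastic strain at yield = total_strain - offset = 7.9e-03 - 0.002 = 5.9e-03
sigma_y = E * elastic_strain = 95000 * 5.9e-03
sigma_y = 560.5 MPa


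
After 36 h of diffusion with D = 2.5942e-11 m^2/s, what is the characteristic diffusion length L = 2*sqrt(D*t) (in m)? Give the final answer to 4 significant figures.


t = 36 hr = 129600 s
Diffusion length = 2*sqrt(D*t)
= 2*sqrt(2.5942e-11 * 129600)
= 3.667e-03 m


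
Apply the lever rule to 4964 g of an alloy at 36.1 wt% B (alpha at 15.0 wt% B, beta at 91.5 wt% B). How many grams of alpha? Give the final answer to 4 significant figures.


f_alpha = (C_beta - C0) / (C_beta - C_alpha)
f_alpha = (91.5 - 36.1) / (91.5 - 15.0) = 0.724183
m_alpha = f_alpha * m_total = 0.724183 * 4964 = 3595 g


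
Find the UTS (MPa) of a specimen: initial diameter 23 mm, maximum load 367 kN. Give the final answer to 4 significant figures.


A0 = pi*(d/2)^2 = pi*(23/2)^2 = 415.476 mm^2
UTS = F_max / A0 = 367*1000 / 415.476
UTS = 883.3 MPa


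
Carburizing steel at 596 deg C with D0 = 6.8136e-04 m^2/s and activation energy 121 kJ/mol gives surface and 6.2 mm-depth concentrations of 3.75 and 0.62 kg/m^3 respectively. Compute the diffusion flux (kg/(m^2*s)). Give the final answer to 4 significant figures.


Step 1: D = D0 * exp(-Qd/(R*T))
T = 596 + 273.15 = 869.15 K
D = 6.8136e-04 * exp(-121e3 / (8.314 * 869.15)) = 3.64076e-11 m^2/s
Step 2: J = D * (C1 - C2) / dx
J = 3.64076e-11 * (3.75 - 0.62) / 6.2e-03
J = 1.838e-08 kg/(m^2*s)


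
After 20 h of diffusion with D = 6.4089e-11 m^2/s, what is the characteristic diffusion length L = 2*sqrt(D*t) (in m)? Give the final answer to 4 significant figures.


t = 20 hr = 72000 s
Diffusion length = 2*sqrt(D*t)
= 2*sqrt(6.4089e-11 * 72000)
= 4.296e-03 m


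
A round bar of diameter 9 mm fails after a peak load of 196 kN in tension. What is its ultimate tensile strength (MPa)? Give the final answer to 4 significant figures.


A0 = pi*(d/2)^2 = pi*(9/2)^2 = 63.6173 mm^2
UTS = F_max / A0 = 196*1000 / 63.6173
UTS = 3081 MPa


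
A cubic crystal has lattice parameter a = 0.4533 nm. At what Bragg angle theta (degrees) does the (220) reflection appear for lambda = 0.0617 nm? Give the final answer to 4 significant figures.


d = a / sqrt(h^2+k^2+l^2)
d = 0.4533 / sqrt(8) = 0.160266 nm
lambda = 2*d*sin(theta)  =>  sin(theta) = lambda / (2*d)
sin(theta) = 0.0617 / (2 * 0.160266) = 0.192493
theta = 11.1 deg


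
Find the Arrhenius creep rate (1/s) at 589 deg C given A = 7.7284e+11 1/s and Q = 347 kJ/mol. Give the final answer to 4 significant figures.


rate = A * exp(-Q / (R*T))
T = 589 + 273.15 = 862.15 K
rate = 7.7284e+11 * exp(-347e3 / (8.314 * 862.15))
rate = 7.308e-10 1/s


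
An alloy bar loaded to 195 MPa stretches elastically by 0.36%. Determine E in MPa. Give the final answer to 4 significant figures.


E = sigma / epsilon
epsilon = 0.36% = 3.6e-03
E = 195 / 3.6e-03
E = 54170 MPa


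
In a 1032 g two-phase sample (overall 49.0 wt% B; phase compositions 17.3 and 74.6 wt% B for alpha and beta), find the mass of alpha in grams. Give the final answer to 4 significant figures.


f_alpha = (C_beta - C0) / (C_beta - C_alpha)
f_alpha = (74.6 - 49.0) / (74.6 - 17.3) = 0.446771
m_alpha = f_alpha * m_total = 0.446771 * 1032 = 461.1 g


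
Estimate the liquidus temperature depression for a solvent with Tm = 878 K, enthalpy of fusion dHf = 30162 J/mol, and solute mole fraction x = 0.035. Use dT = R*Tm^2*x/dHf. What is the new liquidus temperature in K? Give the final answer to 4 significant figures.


dT = R*Tm^2*x / dHf
dT = 8.314 * 878^2 * 0.035 / 30162
dT = 7.43716 K
T_new = 878 - 7.43716 = 870.6 K


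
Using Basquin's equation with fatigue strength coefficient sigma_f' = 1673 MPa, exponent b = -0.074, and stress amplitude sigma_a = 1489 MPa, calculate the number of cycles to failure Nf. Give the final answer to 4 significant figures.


sigma_a = sigma_f' * (2*Nf)^b
2*Nf = (sigma_a / sigma_f')^(1/b)
2*Nf = (1489 / 1673)^(1/-0.074)
2*Nf = 4.82837
Nf = 2.414 cycles


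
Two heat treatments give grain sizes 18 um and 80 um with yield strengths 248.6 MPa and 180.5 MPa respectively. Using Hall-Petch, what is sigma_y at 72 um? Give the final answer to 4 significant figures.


sigma_y = sigma0 + k / sqrt(d)
1/sqrt(d1) = 1/sqrt(1.8e-05) = 235.702;  1/sqrt(d2) = 111.803
k = (sigma1 - sigma2) / (1/sqrt(d1) - 1/sqrt(d2)) = (248.6 - 180.5) / (235.702 - 111.803) = 0.549642 MPa*m^0.5
sigma0 = sigma1 - k/sqrt(d1) = 248.6 - 0.549642*235.702 = 119.048 MPa
sigma_y(d3) = 119.048 + 0.549642 / sqrt(7.2e-05) = 183.8 MPa


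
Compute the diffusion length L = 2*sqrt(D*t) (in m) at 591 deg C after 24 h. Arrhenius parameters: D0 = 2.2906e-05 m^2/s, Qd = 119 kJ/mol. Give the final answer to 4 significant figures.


Step 1: D = D0 * exp(-Qd/(R*T))
T = 864.15 K
D = 2.2906e-05 * exp(-119e3 / (8.314 * 864.15)) = 1.46752e-12 m^2/s
Step 2: L = 2*sqrt(D*t)
t = 24 h = 86400 s
L = 2*sqrt(1.46752e-12 * 86400) = 7.122e-04 m


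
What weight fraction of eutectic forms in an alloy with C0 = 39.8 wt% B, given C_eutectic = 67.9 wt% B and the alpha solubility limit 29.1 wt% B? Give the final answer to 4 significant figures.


f_primary = (C_e - C0) / (C_e - C_alpha_max)
f_primary = (67.9 - 39.8) / (67.9 - 29.1)
f_primary = 0.724227
f_eutectic = 1 - 0.724227 = 0.2758


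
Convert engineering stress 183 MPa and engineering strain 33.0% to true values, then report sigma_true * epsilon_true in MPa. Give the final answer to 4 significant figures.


sigma_true = sigma_eng * (1 + epsilon_eng)
sigma_true = 183 * (1 + 0.33) = 243.39 MPa
epsilon_true = ln(1 + epsilon_eng)
epsilon_true = ln(1 + 0.33) = 0.285179
sigma_true * epsilon_true = 243.39 * 0.285179 = 69.41 MPa


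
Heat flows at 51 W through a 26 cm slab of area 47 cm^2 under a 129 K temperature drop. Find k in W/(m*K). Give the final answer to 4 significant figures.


k = Q*L / (A*dT)
L = 0.26 m, A = 4.7e-03 m^2
k = 51 * 0.26 / (4.7e-03 * 129)
k = 21.87 W/(m*K)


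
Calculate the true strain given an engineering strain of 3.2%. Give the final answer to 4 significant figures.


epsilon_true = ln(1 + epsilon_eng)
epsilon_true = ln(1 + 0.032)
epsilon_true = 0.0315


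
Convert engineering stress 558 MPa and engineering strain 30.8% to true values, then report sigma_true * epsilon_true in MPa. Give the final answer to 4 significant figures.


sigma_true = sigma_eng * (1 + epsilon_eng)
sigma_true = 558 * (1 + 0.308) = 729.864 MPa
epsilon_true = ln(1 + epsilon_eng)
epsilon_true = ln(1 + 0.308) = 0.268499
sigma_true * epsilon_true = 729.864 * 0.268499 = 196 MPa


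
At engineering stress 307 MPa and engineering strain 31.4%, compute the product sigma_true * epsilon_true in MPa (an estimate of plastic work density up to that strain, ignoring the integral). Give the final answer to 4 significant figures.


sigma_true = sigma_eng * (1 + epsilon_eng)
sigma_true = 307 * (1 + 0.314) = 403.398 MPa
epsilon_true = ln(1 + epsilon_eng)
epsilon_true = ln(1 + 0.314) = 0.273076
sigma_true * epsilon_true = 403.398 * 0.273076 = 110.2 MPa


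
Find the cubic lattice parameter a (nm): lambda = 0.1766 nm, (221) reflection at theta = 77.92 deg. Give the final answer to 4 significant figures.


d = lambda / (2*sin(theta))
d = 0.1766 / (2*sin(77.92 deg))
d = 0.0902996 nm
a = d * sqrt(h^2+k^2+l^2) = 0.0902996 * sqrt(9)
a = 0.2709 nm


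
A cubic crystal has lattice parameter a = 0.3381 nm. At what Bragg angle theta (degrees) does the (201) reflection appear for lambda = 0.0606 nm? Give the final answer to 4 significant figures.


d = a / sqrt(h^2+k^2+l^2)
d = 0.3381 / sqrt(5) = 0.151203 nm
lambda = 2*d*sin(theta)  =>  sin(theta) = lambda / (2*d)
sin(theta) = 0.0606 / (2 * 0.151203) = 0.200393
theta = 11.56 deg


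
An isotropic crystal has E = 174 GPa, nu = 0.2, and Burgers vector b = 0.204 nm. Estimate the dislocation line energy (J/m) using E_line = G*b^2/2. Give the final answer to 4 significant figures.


Step 1: G = E / (2*(1+nu))
G = 174 / (2*(1+0.2)) = 72.5 GPa = 7.25e+10 Pa
Step 2: E_line = G*b^2/2
b = 0.204 nm = 2.04e-10 m
E_line = 0.5 * 7.25e+10 * (2.04e-10)^2 = 1.509e-09 J/m


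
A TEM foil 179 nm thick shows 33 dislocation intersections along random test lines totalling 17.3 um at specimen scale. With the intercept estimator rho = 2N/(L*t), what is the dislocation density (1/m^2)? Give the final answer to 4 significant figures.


rho = 2N / (L * t)
L = 17.3 um = 1.73e-05 m, t = 179 nm = 1.79e-07 m
rho = 2 * 33 / (1.73e-05 * 1.79e-07)
rho = 2.131e+13 1/m^2


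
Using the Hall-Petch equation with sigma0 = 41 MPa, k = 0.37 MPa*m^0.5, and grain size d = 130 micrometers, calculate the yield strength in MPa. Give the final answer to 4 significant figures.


sigma_y = sigma0 + k / sqrt(d)
d = 130 um = 1.3e-04 m
sigma_y = 41 + 0.37 / sqrt(1.3e-04)
sigma_y = 73.45 MPa


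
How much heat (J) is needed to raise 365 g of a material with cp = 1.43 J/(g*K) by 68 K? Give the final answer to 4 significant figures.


Q = m * cp * dT
Q = 365 * 1.43 * 68
Q = 35490 J


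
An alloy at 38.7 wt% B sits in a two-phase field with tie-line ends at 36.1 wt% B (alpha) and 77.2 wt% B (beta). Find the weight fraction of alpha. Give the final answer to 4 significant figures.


f_alpha = (C_beta - C0) / (C_beta - C_alpha)
f_alpha = (77.2 - 38.7) / (77.2 - 36.1)
f_alpha = 0.9367


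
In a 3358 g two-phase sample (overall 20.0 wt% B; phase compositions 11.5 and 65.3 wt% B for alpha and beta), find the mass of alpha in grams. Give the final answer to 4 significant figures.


f_alpha = (C_beta - C0) / (C_beta - C_alpha)
f_alpha = (65.3 - 20.0) / (65.3 - 11.5) = 0.842007
m_alpha = f_alpha * m_total = 0.842007 * 3358 = 2827 g


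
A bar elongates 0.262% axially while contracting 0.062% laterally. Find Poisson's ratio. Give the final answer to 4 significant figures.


nu = -epsilon_lat / epsilon_axial
Lateral strain is contraction (negative), so using magnitudes:
nu = 0.062 / 0.262
nu = 0.2366


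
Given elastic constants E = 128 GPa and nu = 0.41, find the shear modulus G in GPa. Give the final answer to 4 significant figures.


G = E / (2*(1+nu))
G = 128 / (2*(1+0.41))
G = 45.39 GPa


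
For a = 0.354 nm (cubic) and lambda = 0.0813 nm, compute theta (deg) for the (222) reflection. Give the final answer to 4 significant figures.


d = a / sqrt(h^2+k^2+l^2)
d = 0.354 / sqrt(12) = 0.102191 nm
lambda = 2*d*sin(theta)  =>  sin(theta) = lambda / (2*d)
sin(theta) = 0.0813 / (2 * 0.102191) = 0.397785
theta = 23.44 deg


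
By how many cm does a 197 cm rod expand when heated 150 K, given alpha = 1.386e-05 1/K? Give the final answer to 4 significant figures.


dL = L0 * alpha * dT
dL = 197 * 1.386e-05 * 150
dL = 0.4096 cm


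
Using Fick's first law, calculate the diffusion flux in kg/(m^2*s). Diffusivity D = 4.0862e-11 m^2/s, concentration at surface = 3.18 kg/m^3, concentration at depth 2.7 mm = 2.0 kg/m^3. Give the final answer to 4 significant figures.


J = -D * (dC/dx) = D * (C1 - C2) / dx
J = 4.0862e-11 * (3.18 - 2.0) / 2.7e-03
J = 1.786e-08 kg/(m^2*s)


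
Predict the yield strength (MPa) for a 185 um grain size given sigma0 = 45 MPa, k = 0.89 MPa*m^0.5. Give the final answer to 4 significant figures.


sigma_y = sigma0 + k / sqrt(d)
d = 185 um = 1.85e-04 m
sigma_y = 45 + 0.89 / sqrt(1.85e-04)
sigma_y = 110.4 MPa


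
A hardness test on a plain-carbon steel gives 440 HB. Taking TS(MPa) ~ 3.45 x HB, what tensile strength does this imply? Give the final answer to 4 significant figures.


TS (MPa) = 3.45 * HB
TS = 3.45 * 440
TS = 1518 MPa


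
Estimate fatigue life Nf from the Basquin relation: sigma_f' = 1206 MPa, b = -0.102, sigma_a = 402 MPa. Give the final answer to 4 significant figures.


sigma_a = sigma_f' * (2*Nf)^b
2*Nf = (sigma_a / sigma_f')^(1/b)
2*Nf = (402 / 1206)^(1/-0.102)
2*Nf = 47605.7
Nf = 23800 cycles


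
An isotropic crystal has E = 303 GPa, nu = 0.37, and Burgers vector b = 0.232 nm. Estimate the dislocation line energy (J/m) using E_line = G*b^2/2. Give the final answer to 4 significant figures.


Step 1: G = E / (2*(1+nu))
G = 303 / (2*(1+0.37)) = 110.584 GPa = 1.10584e+11 Pa
Step 2: E_line = G*b^2/2
b = 0.232 nm = 2.32e-10 m
E_line = 0.5 * 1.10584e+11 * (2.32e-10)^2 = 2.976e-09 J/m


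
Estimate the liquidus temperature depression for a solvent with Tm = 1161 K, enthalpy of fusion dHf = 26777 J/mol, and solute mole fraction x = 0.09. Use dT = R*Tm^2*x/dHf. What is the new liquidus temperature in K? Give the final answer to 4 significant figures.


dT = R*Tm^2*x / dHf
dT = 8.314 * 1161^2 * 0.09 / 26777
dT = 37.6665 K
T_new = 1161 - 37.6665 = 1123 K


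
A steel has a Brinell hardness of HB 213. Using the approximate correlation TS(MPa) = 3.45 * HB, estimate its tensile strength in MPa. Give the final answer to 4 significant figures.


TS (MPa) = 3.45 * HB
TS = 3.45 * 213
TS = 734.9 MPa


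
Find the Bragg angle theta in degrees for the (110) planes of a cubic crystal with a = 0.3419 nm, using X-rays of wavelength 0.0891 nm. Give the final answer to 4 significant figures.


d = a / sqrt(h^2+k^2+l^2)
d = 0.3419 / sqrt(2) = 0.24176 nm
lambda = 2*d*sin(theta)  =>  sin(theta) = lambda / (2*d)
sin(theta) = 0.0891 / (2 * 0.24176) = 0.184274
theta = 10.62 deg


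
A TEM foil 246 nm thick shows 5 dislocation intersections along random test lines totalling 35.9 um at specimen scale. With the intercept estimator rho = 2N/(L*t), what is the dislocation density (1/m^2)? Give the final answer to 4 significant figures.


rho = 2N / (L * t)
L = 35.9 um = 3.59e-05 m, t = 246 nm = 2.46e-07 m
rho = 2 * 5 / (3.59e-05 * 2.46e-07)
rho = 1.132e+12 1/m^2


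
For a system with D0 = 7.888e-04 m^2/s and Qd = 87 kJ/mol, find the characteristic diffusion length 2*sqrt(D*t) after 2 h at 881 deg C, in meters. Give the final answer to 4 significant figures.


Step 1: D = D0 * exp(-Qd/(R*T))
T = 1154.15 K
D = 7.888e-04 * exp(-87e3 / (8.314 * 1154.15)) = 9.10688e-08 m^2/s
Step 2: L = 2*sqrt(D*t)
t = 2 h = 7200 s
L = 2*sqrt(9.10688e-08 * 7200) = 0.05121 m


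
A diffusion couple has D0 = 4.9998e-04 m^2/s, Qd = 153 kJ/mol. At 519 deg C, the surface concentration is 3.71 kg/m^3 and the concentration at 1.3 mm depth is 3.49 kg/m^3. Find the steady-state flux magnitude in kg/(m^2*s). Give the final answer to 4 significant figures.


Step 1: D = D0 * exp(-Qd/(R*T))
T = 519 + 273.15 = 792.15 K
D = 4.9998e-04 * exp(-153e3 / (8.314 * 792.15)) = 4.07114e-14 m^2/s
Step 2: J = D * (C1 - C2) / dx
J = 4.07114e-14 * (3.71 - 3.49) / 1.3e-03
J = 6.89e-12 kg/(m^2*s)


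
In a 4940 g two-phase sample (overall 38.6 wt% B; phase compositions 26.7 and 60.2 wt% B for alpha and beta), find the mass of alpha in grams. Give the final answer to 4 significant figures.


f_alpha = (C_beta - C0) / (C_beta - C_alpha)
f_alpha = (60.2 - 38.6) / (60.2 - 26.7) = 0.644776
m_alpha = f_alpha * m_total = 0.644776 * 4940 = 3185 g


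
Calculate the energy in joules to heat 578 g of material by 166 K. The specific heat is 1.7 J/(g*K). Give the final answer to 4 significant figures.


Q = m * cp * dT
Q = 578 * 1.7 * 166
Q = 163100 J


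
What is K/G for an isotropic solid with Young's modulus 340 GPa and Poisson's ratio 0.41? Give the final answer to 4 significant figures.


G = E / (2*(1+nu))
G = 340 / (2*(1+0.41)) = 120.567 GPa
K = E / (3*(1-2*nu))
K = 340 / (3*(1-2*0.41)) = 629.63 GPa
K/G = 629.63 / 120.567 = 5.222


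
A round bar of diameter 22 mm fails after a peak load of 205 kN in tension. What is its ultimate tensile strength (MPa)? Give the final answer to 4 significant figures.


A0 = pi*(d/2)^2 = pi*(22/2)^2 = 380.133 mm^2
UTS = F_max / A0 = 205*1000 / 380.133
UTS = 539.3 MPa


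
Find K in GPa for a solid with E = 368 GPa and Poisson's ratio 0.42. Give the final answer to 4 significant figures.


K = E / (3*(1-2*nu))
K = 368 / (3*(1-2*0.42))
K = 766.7 GPa


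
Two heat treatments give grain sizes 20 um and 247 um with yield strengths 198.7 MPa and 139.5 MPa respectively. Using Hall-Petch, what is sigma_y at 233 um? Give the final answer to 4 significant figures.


sigma_y = sigma0 + k / sqrt(d)
1/sqrt(d1) = 1/sqrt(2e-05) = 223.607;  1/sqrt(d2) = 63.6285
k = (sigma1 - sigma2) / (1/sqrt(d1) - 1/sqrt(d2)) = (198.7 - 139.5) / (223.607 - 63.6285) = 0.37005 MPa*m^0.5
sigma0 = sigma1 - k/sqrt(d1) = 198.7 - 0.37005*223.607 = 115.954 MPa
sigma_y(d3) = 115.954 + 0.37005 / sqrt(2.33e-04) = 140.2 MPa


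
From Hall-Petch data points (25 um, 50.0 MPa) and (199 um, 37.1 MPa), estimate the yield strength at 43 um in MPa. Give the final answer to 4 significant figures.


sigma_y = sigma0 + k / sqrt(d)
1/sqrt(d1) = 1/sqrt(2.5e-05) = 200;  1/sqrt(d2) = 70.8881
k = (sigma1 - sigma2) / (1/sqrt(d1) - 1/sqrt(d2)) = (50.0 - 37.1) / (200 - 70.8881) = 0.0999133 MPa*m^0.5
sigma0 = sigma1 - k/sqrt(d1) = 50.0 - 0.0999133*200 = 30.0173 MPa
sigma_y(d3) = 30.0173 + 0.0999133 / sqrt(4.3e-05) = 45.25 MPa


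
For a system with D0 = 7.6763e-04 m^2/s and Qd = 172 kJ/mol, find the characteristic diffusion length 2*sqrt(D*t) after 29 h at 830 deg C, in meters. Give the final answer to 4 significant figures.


Step 1: D = D0 * exp(-Qd/(R*T))
T = 1103.15 K
D = 7.6763e-04 * exp(-172e3 / (8.314 * 1103.15)) = 5.50278e-12 m^2/s
Step 2: L = 2*sqrt(D*t)
t = 29 h = 104400 s
L = 2*sqrt(5.50278e-12 * 104400) = 1.516e-03 m


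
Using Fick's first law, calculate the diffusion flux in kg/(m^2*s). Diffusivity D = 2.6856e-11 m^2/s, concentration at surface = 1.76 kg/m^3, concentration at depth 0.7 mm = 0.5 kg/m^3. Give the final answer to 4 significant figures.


J = -D * (dC/dx) = D * (C1 - C2) / dx
J = 2.6856e-11 * (1.76 - 0.5) / 7e-04
J = 4.834e-08 kg/(m^2*s)


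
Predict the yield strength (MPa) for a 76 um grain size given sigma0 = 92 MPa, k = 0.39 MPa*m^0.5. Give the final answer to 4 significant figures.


sigma_y = sigma0 + k / sqrt(d)
d = 76 um = 7.6e-05 m
sigma_y = 92 + 0.39 / sqrt(7.6e-05)
sigma_y = 136.7 MPa


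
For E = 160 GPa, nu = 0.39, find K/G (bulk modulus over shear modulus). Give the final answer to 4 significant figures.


G = E / (2*(1+nu))
G = 160 / (2*(1+0.39)) = 57.554 GPa
K = E / (3*(1-2*nu))
K = 160 / (3*(1-2*0.39)) = 242.424 GPa
K/G = 242.424 / 57.554 = 4.212


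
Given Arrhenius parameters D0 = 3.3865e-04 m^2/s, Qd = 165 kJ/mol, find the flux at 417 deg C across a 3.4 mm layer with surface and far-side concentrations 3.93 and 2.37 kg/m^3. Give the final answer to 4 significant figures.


Step 1: D = D0 * exp(-Qd/(R*T))
T = 417 + 273.15 = 690.15 K
D = 3.3865e-04 * exp(-165e3 / (8.314 * 690.15)) = 1.09932e-16 m^2/s
Step 2: J = D * (C1 - C2) / dx
J = 1.09932e-16 * (3.93 - 2.37) / 3.4e-03
J = 5.044e-14 kg/(m^2*s)


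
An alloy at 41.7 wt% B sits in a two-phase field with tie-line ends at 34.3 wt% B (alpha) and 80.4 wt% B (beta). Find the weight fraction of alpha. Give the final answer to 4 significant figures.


f_alpha = (C_beta - C0) / (C_beta - C_alpha)
f_alpha = (80.4 - 41.7) / (80.4 - 34.3)
f_alpha = 0.8395


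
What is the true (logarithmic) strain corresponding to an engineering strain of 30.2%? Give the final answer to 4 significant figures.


epsilon_true = ln(1 + epsilon_eng)
epsilon_true = ln(1 + 0.302)
epsilon_true = 0.2639


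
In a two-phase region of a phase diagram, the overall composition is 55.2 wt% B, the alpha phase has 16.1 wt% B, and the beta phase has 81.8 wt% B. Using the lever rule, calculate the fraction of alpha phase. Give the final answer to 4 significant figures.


f_alpha = (C_beta - C0) / (C_beta - C_alpha)
f_alpha = (81.8 - 55.2) / (81.8 - 16.1)
f_alpha = 0.4049


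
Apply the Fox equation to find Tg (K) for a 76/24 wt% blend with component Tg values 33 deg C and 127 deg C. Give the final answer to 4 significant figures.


1/Tg = w1/Tg1 + w2/Tg2 (in Kelvin)
Tg1 = 306.15 K, Tg2 = 400.15 K
1/Tg = 0.76/306.15 + 0.24/400.15
Tg = 324.4 K


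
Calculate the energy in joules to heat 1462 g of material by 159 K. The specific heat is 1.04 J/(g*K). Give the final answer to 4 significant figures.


Q = m * cp * dT
Q = 1462 * 1.04 * 159
Q = 241800 J


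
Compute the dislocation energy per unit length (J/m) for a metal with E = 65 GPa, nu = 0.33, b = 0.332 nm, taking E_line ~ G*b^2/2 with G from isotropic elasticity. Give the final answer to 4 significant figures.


Step 1: G = E / (2*(1+nu))
G = 65 / (2*(1+0.33)) = 24.4361 GPa = 2.44361e+10 Pa
Step 2: E_line = G*b^2/2
b = 0.332 nm = 3.32e-10 m
E_line = 0.5 * 2.44361e+10 * (3.32e-10)^2 = 1.347e-09 J/m


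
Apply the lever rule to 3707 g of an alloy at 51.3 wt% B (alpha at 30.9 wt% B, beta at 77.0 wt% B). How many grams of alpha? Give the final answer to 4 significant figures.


f_alpha = (C_beta - C0) / (C_beta - C_alpha)
f_alpha = (77.0 - 51.3) / (77.0 - 30.9) = 0.557484
m_alpha = f_alpha * m_total = 0.557484 * 3707 = 2067 g


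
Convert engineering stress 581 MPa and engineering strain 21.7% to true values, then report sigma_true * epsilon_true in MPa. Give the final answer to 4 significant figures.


sigma_true = sigma_eng * (1 + epsilon_eng)
sigma_true = 581 * (1 + 0.217) = 707.077 MPa
epsilon_true = ln(1 + epsilon_eng)
epsilon_true = ln(1 + 0.217) = 0.196389
sigma_true * epsilon_true = 707.077 * 0.196389 = 138.9 MPa


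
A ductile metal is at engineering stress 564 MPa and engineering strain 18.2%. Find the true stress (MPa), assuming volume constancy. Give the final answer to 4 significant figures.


sigma_true = sigma_eng * (1 + epsilon_eng)
sigma_true = 564 * (1 + 0.182)
sigma_true = 666.6 MPa


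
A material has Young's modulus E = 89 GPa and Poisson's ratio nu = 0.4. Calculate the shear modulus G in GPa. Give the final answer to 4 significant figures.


G = E / (2*(1+nu))
G = 89 / (2*(1+0.4))
G = 31.79 GPa


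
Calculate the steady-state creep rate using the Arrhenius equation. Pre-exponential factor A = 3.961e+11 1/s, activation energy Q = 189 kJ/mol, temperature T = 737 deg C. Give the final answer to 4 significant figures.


rate = A * exp(-Q / (R*T))
T = 737 + 273.15 = 1010.15 K
rate = 3.961e+11 * exp(-189e3 / (8.314 * 1010.15))
rate = 66.73 1/s


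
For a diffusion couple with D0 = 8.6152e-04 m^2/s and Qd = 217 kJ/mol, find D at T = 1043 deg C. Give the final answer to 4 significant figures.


D = D0 * exp(-Qd / (R*T))
T = 1316.15 K
D = 8.6152e-04 * exp(-217e3 / (8.314 * 1316.15))
D = 2.103e-12 m^2/s


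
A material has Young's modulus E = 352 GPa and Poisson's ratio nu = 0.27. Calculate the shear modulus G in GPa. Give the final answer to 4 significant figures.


G = E / (2*(1+nu))
G = 352 / (2*(1+0.27))
G = 138.6 GPa


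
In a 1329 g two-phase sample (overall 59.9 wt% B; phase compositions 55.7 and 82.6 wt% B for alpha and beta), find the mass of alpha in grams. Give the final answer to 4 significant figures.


f_alpha = (C_beta - C0) / (C_beta - C_alpha)
f_alpha = (82.6 - 59.9) / (82.6 - 55.7) = 0.843866
m_alpha = f_alpha * m_total = 0.843866 * 1329 = 1121 g


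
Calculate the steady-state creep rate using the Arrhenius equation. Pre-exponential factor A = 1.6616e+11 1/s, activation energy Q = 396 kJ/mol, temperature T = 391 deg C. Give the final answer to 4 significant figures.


rate = A * exp(-Q / (R*T))
T = 391 + 273.15 = 664.15 K
rate = 1.6616e+11 * exp(-396e3 / (8.314 * 664.15))
rate = 1.187e-20 1/s


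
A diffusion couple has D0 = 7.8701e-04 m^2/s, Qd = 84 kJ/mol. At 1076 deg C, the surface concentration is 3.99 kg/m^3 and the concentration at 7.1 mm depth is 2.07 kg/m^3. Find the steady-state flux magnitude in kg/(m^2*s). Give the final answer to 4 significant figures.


Step 1: D = D0 * exp(-Qd/(R*T))
T = 1076 + 273.15 = 1349.15 K
D = 7.8701e-04 * exp(-84e3 / (8.314 * 1349.15)) = 4.4021e-07 m^2/s
Step 2: J = D * (C1 - C2) / dx
J = 4.4021e-07 * (3.99 - 2.07) / 7.1e-03
J = 1.19e-04 kg/(m^2*s)


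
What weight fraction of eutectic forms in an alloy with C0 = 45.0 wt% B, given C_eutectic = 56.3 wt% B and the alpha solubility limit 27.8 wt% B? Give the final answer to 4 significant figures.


f_primary = (C_e - C0) / (C_e - C_alpha_max)
f_primary = (56.3 - 45.0) / (56.3 - 27.8)
f_primary = 0.396491
f_eutectic = 1 - 0.396491 = 0.6035


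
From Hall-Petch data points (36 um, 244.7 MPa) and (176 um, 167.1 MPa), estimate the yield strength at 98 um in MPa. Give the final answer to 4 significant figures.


sigma_y = sigma0 + k / sqrt(d)
1/sqrt(d1) = 1/sqrt(3.6e-05) = 166.667;  1/sqrt(d2) = 75.3778
k = (sigma1 - sigma2) / (1/sqrt(d1) - 1/sqrt(d2)) = (244.7 - 167.1) / (166.667 - 75.3778) = 0.850049 MPa*m^0.5
sigma0 = sigma1 - k/sqrt(d1) = 244.7 - 0.850049*166.667 = 103.025 MPa
sigma_y(d3) = 103.025 + 0.850049 / sqrt(9.8e-05) = 188.9 MPa


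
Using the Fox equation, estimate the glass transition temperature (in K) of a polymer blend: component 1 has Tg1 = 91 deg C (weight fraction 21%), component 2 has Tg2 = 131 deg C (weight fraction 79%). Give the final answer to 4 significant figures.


1/Tg = w1/Tg1 + w2/Tg2 (in Kelvin)
Tg1 = 364.15 K, Tg2 = 404.15 K
1/Tg = 0.21/364.15 + 0.79/404.15
Tg = 395 K


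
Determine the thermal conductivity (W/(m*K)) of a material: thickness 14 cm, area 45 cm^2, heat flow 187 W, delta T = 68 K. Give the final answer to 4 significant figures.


k = Q*L / (A*dT)
L = 0.14 m, A = 4.5e-03 m^2
k = 187 * 0.14 / (4.5e-03 * 68)
k = 85.56 W/(m*K)


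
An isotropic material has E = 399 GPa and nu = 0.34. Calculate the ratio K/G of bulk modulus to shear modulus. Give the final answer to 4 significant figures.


G = E / (2*(1+nu))
G = 399 / (2*(1+0.34)) = 148.881 GPa
K = E / (3*(1-2*nu))
K = 399 / (3*(1-2*0.34)) = 415.625 GPa
K/G = 415.625 / 148.881 = 2.792


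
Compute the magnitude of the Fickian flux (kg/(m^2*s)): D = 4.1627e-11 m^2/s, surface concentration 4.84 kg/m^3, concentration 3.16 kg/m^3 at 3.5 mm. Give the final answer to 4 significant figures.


J = -D * (dC/dx) = D * (C1 - C2) / dx
J = 4.1627e-11 * (4.84 - 3.16) / 3.5e-03
J = 1.998e-08 kg/(m^2*s)


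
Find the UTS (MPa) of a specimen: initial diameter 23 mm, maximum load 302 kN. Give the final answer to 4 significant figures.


A0 = pi*(d/2)^2 = pi*(23/2)^2 = 415.476 mm^2
UTS = F_max / A0 = 302*1000 / 415.476
UTS = 726.9 MPa


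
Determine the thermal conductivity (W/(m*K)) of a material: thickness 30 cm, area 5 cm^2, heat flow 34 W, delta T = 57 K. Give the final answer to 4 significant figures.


k = Q*L / (A*dT)
L = 0.3 m, A = 5e-04 m^2
k = 34 * 0.3 / (5e-04 * 57)
k = 357.9 W/(m*K)


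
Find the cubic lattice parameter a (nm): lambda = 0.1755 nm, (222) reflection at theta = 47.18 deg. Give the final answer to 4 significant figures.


d = lambda / (2*sin(theta))
d = 0.1755 / (2*sin(47.18 deg))
d = 0.119633 nm
a = d * sqrt(h^2+k^2+l^2) = 0.119633 * sqrt(12)
a = 0.4144 nm


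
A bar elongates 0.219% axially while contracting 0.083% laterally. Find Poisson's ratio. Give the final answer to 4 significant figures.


nu = -epsilon_lat / epsilon_axial
Lateral strain is contraction (negative), so using magnitudes:
nu = 0.083 / 0.219
nu = 0.379


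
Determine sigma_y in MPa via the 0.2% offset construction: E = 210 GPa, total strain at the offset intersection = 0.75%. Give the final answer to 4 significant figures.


Offset strain = 0.002
Elastic strain at yield = total_strain - offset = 7.5e-03 - 0.002 = 5.5e-03
sigma_y = E * elastic_strain = 210000 * 5.5e-03
sigma_y = 1155 MPa


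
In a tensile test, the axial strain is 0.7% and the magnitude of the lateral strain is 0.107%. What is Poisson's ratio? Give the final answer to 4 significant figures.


nu = -epsilon_lat / epsilon_axial
Lateral strain is contraction (negative), so using magnitudes:
nu = 0.107 / 0.7
nu = 0.1529


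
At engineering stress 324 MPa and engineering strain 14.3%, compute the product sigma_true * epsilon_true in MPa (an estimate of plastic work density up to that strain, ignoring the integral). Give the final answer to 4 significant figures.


sigma_true = sigma_eng * (1 + epsilon_eng)
sigma_true = 324 * (1 + 0.143) = 370.332 MPa
epsilon_true = ln(1 + epsilon_eng)
epsilon_true = ln(1 + 0.143) = 0.133656
sigma_true * epsilon_true = 370.332 * 0.133656 = 49.5 MPa


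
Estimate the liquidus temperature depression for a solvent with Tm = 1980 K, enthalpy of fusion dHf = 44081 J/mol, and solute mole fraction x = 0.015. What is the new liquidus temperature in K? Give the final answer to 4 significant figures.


dT = R*Tm^2*x / dHf
dT = 8.314 * 1980^2 * 0.015 / 44081
dT = 11.0912 K
T_new = 1980 - 11.0912 = 1969 K


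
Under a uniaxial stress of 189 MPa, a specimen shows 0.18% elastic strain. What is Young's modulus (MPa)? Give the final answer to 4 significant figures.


E = sigma / epsilon
epsilon = 0.18% = 1.8e-03
E = 189 / 1.8e-03
E = 105000 MPa


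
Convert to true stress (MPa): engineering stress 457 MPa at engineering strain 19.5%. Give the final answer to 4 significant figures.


sigma_true = sigma_eng * (1 + epsilon_eng)
sigma_true = 457 * (1 + 0.195)
sigma_true = 546.1 MPa


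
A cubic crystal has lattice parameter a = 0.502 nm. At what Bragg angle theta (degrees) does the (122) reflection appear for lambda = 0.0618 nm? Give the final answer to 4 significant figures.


d = a / sqrt(h^2+k^2+l^2)
d = 0.502 / sqrt(9) = 0.167333 nm
lambda = 2*d*sin(theta)  =>  sin(theta) = lambda / (2*d)
sin(theta) = 0.0618 / (2 * 0.167333) = 0.184661
theta = 10.64 deg


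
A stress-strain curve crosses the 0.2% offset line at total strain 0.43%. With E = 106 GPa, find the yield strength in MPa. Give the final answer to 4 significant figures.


Offset strain = 0.002
Elastic strain at yield = total_strain - offset = 4.3e-03 - 0.002 = 2.3e-03
sigma_y = E * elastic_strain = 106000 * 2.3e-03
sigma_y = 243.8 MPa


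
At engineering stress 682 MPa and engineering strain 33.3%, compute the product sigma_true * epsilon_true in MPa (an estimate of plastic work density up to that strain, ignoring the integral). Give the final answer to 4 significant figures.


sigma_true = sigma_eng * (1 + epsilon_eng)
sigma_true = 682 * (1 + 0.333) = 909.106 MPa
epsilon_true = ln(1 + epsilon_eng)
epsilon_true = ln(1 + 0.333) = 0.287432
sigma_true * epsilon_true = 909.106 * 0.287432 = 261.3 MPa


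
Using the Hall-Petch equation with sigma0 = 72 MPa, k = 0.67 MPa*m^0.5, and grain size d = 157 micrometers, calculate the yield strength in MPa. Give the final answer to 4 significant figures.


sigma_y = sigma0 + k / sqrt(d)
d = 157 um = 1.57e-04 m
sigma_y = 72 + 0.67 / sqrt(1.57e-04)
sigma_y = 125.5 MPa


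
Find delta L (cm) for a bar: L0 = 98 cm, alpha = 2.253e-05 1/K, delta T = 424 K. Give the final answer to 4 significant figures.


dL = L0 * alpha * dT
dL = 98 * 2.253e-05 * 424
dL = 0.9362 cm


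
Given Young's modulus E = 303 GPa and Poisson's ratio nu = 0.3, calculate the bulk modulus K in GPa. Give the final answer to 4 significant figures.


K = E / (3*(1-2*nu))
K = 303 / (3*(1-2*0.3))
K = 252.5 GPa


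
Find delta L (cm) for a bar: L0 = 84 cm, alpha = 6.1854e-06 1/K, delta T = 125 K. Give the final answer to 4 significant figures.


dL = L0 * alpha * dT
dL = 84 * 6.1854e-06 * 125
dL = 0.06495 cm


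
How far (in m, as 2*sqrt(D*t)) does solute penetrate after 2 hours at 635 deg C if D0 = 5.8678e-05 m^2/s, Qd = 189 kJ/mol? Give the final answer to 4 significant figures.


Step 1: D = D0 * exp(-Qd/(R*T))
T = 908.15 K
D = 5.8678e-05 * exp(-189e3 / (8.314 * 908.15)) = 7.89314e-16 m^2/s
Step 2: L = 2*sqrt(D*t)
t = 2 h = 7200 s
L = 2*sqrt(7.89314e-16 * 7200) = 4.768e-06 m


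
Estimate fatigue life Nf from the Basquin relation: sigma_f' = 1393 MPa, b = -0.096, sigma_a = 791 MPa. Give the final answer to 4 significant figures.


sigma_a = sigma_f' * (2*Nf)^b
2*Nf = (sigma_a / sigma_f')^(1/b)
2*Nf = (791 / 1393)^(1/-0.096)
2*Nf = 363.206
Nf = 181.6 cycles


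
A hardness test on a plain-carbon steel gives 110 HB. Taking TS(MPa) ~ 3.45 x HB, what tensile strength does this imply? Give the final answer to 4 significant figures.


TS (MPa) = 3.45 * HB
TS = 3.45 * 110
TS = 379.5 MPa


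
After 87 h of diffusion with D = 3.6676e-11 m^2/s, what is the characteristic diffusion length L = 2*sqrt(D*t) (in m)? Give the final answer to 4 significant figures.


t = 87 hr = 313200 s
Diffusion length = 2*sqrt(D*t)
= 2*sqrt(3.6676e-11 * 313200)
= 6.778e-03 m


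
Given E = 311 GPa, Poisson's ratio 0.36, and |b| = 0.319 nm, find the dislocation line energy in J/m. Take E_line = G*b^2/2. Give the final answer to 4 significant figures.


Step 1: G = E / (2*(1+nu))
G = 311 / (2*(1+0.36)) = 114.338 GPa = 1.14338e+11 Pa
Step 2: E_line = G*b^2/2
b = 0.319 nm = 3.19e-10 m
E_line = 0.5 * 1.14338e+11 * (3.19e-10)^2 = 5.818e-09 J/m


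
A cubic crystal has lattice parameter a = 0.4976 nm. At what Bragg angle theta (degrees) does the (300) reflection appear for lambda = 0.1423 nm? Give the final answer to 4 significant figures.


d = a / sqrt(h^2+k^2+l^2)
d = 0.4976 / sqrt(9) = 0.165867 nm
lambda = 2*d*sin(theta)  =>  sin(theta) = lambda / (2*d)
sin(theta) = 0.1423 / (2 * 0.165867) = 0.428959
theta = 25.4 deg


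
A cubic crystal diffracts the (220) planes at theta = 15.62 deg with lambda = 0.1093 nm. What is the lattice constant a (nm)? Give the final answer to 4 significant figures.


d = lambda / (2*sin(theta))
d = 0.1093 / (2*sin(15.62 deg))
d = 0.202967 nm
a = d * sqrt(h^2+k^2+l^2) = 0.202967 * sqrt(8)
a = 0.5741 nm
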